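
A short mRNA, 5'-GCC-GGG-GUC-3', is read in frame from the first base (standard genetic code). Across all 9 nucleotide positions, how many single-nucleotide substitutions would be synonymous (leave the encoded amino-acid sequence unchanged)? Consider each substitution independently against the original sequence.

Codon 1 (GCC, Ala): 3 synonymous substitutions.
Codon 2 (GGG, Gly): 3 synonymous substitutions.
Codon 3 (GUC, Val): 3 synonymous substitutions.
Total: 3 + 3 + 3 = 9.

9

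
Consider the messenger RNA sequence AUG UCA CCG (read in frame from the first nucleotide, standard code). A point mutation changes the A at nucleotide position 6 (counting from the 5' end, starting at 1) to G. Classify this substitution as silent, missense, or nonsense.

Position 6 falls in codon 2: UCA → Ser.
After the substitution the codon is UCG → Ser.
Both encode Ser, so the change is synonymous.

silent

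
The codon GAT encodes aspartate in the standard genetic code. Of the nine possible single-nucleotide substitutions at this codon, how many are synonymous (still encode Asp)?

1

Position 1: none → 0 synonymous.
Position 2: none → 0 synonymous.
Position 3: GAC → 1 synonymous.
Total: 0 + 0 + 1 = 1.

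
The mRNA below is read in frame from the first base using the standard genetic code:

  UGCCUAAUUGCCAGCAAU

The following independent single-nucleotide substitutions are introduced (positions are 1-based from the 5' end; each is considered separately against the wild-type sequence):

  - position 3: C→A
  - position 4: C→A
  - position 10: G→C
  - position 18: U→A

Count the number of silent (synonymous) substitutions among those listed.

0

Codon 1: UGC (Cys) → UGA (Stop) — nonsense.
Codon 2: CUA (Leu) → AUA (Ile) — missense.
Codon 4: GCC (Ala) → CCC (Pro) — missense.
Codon 6: AAU (Asn) → AAA (Lys) — missense.
Synonymous: 0 of 4.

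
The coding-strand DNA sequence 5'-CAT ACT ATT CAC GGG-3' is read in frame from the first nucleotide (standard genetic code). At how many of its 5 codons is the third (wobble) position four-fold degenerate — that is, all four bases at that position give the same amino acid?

2

Codon 1 CAT (His): third position 2-fold.
Codon 2 ACT (Thr): third position 4-fold.
Codon 3 ATT (Ile): third position 3-fold.
Codon 4 CAC (His): third position 2-fold.
Codon 5 GGG (Gly): third position 4-fold.
Four-fold degenerate third positions: 2.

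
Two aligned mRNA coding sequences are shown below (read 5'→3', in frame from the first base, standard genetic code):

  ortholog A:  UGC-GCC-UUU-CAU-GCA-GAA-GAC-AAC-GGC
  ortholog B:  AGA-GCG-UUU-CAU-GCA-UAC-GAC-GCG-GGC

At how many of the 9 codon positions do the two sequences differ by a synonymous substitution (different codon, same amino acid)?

Codon 1: UGC Cys / AGA Arg — nonsynonymous.
Codon 2: GCC Ala / GCG Ala — synonymous.
Codon 3: UUU Phe / UUU Phe — identical.
Codon 4: CAU His / CAU His — identical.
Codon 5: GCA Ala / GCA Ala — identical.
Codon 6: GAA Glu / UAC Tyr — nonsynonymous.
Codon 7: GAC Asp / GAC Asp — identical.
Codon 8: AAC Asn / GCG Ala — nonsynonymous.
Codon 9: GGC Gly / GGC Gly — identical.
Synonymous differences: 1.

1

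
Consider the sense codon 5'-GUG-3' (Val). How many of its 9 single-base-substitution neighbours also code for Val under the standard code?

3

Position 1: none → 0 synonymous.
Position 2: none → 0 synonymous.
Position 3: GUU, GUC, GUA → 3 synonymous.
Total: 0 + 0 + 3 = 3.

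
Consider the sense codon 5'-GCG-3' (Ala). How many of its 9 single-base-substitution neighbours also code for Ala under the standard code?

3

Position 1: none → 0 synonymous.
Position 2: none → 0 synonymous.
Position 3: GCU, GCC, GCA → 3 synonymous.
Total: 0 + 0 + 3 = 3.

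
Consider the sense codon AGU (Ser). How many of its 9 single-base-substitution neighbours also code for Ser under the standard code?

Position 1: none → 0 synonymous.
Position 2: none → 0 synonymous.
Position 3: AGC → 1 synonymous.
Total: 0 + 0 + 1 = 1.

1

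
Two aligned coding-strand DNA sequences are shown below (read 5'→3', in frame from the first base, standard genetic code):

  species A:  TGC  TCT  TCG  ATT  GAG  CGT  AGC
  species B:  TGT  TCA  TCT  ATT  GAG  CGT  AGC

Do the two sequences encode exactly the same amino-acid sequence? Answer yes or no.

yes

Codon 1: TGC Cys / TGT Cys — synonymous.
Codon 2: TCT Ser / TCA Ser — synonymous.
Codon 3: TCG Ser / TCT Ser — synonymous.
Codon 4: ATT Ile / ATT Ile — identical.
Codon 5: GAG Glu / GAG Glu — identical.
Codon 6: CGT Arg / CGT Arg — identical.
Codon 7: AGC Ser / AGC Ser — identical.
Nonsynonymous differences: 0 → same protein.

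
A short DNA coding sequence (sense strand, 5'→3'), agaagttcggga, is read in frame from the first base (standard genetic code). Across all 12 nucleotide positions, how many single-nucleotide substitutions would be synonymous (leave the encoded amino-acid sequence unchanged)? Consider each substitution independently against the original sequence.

9

Codon 1 (AGA, Arg): 2 synonymous substitutions.
Codon 2 (AGT, Ser): 1 synonymous substitution.
Codon 3 (TCG, Ser): 3 synonymous substitutions.
Codon 4 (GGA, Gly): 3 synonymous substitutions.
Total: 2 + 1 + 3 + 3 = 9.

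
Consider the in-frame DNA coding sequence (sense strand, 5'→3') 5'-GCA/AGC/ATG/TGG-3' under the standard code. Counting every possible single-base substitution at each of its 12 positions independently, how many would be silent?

Codon 1 (GCA, Ala): 3 synonymous substitutions.
Codon 2 (AGC, Ser): 1 synonymous substitution.
Codon 3 (ATG, Met): 0 synonymous substitutions.
Codon 4 (TGG, Trp): 0 synonymous substitutions.
Total: 3 + 1 + 0 + 0 = 4.

4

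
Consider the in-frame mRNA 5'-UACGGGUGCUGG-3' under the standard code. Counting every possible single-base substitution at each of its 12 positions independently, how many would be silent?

Codon 1 (UAC, Tyr): 1 synonymous substitution.
Codon 2 (GGG, Gly): 3 synonymous substitutions.
Codon 3 (UGC, Cys): 1 synonymous substitution.
Codon 4 (UGG, Trp): 0 synonymous substitutions.
Total: 1 + 3 + 1 + 0 = 5.

5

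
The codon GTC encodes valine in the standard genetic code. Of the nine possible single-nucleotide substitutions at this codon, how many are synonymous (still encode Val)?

Position 1: none → 0 synonymous.
Position 2: none → 0 synonymous.
Position 3: GTT, GTA, GTG → 3 synonymous.
Total: 0 + 0 + 3 = 3.

3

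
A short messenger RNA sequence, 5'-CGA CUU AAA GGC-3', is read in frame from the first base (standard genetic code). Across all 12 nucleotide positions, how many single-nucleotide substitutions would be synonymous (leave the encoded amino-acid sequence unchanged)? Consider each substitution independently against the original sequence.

Codon 1 (CGA, Arg): 4 synonymous substitutions.
Codon 2 (CUU, Leu): 3 synonymous substitutions.
Codon 3 (AAA, Lys): 1 synonymous substitution.
Codon 4 (GGC, Gly): 3 synonymous substitutions.
Total: 4 + 3 + 1 + 3 = 11.

11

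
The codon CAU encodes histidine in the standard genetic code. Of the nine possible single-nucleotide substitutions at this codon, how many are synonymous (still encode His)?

1

Position 1: none → 0 synonymous.
Position 2: none → 0 synonymous.
Position 3: CAC → 1 synonymous.
Total: 0 + 0 + 1 = 1.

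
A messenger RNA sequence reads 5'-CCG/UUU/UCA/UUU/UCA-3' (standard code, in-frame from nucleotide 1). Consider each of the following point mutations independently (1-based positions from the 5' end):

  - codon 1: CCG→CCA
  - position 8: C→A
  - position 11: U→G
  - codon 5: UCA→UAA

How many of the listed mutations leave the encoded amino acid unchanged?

Codon 1: CCG (Pro) → CCA (Pro) — synonymous.
Codon 3: UCA (Ser) → UAA (Stop) — nonsense.
Codon 4: UUU (Phe) → UGU (Cys) — missense.
Codon 5: UCA (Ser) → UAA (Stop) — nonsense.
Synonymous: 1 of 4.

1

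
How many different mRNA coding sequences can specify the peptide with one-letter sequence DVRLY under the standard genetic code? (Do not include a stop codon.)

576

Asp: 2 codons.
Val: 4 codons.
Arg: 6 codons.
Leu: 6 codons.
Tyr: 2 codons.
2 × 4 × 6 × 6 × 2 = 576.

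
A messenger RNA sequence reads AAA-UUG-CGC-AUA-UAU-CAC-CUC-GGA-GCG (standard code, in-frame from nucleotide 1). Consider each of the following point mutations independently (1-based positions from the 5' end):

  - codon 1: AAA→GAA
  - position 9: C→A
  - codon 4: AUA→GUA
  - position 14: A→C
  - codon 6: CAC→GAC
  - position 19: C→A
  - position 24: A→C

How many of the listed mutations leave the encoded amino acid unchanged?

2

Codon 1: AAA (Lys) → GAA (Glu) — missense.
Codon 3: CGC (Arg) → CGA (Arg) — synonymous.
Codon 4: AUA (Ile) → GUA (Val) — missense.
Codon 5: UAU (Tyr) → UCU (Ser) — missense.
Codon 6: CAC (His) → GAC (Asp) — missense.
Codon 7: CUC (Leu) → AUC (Ile) — missense.
Codon 8: GGA (Gly) → GGC (Gly) — synonymous.
Synonymous: 2 of 7.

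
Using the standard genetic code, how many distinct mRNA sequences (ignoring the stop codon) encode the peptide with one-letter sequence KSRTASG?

27648

Lys: 2 codons.
Ser: 6 codons.
Arg: 6 codons.
Thr: 4 codons.
Ala: 4 codons.
Ser: 6 codons.
Gly: 4 codons.
2 × 6 × 6 × 4 × 4 × 6 × 4 = 27648.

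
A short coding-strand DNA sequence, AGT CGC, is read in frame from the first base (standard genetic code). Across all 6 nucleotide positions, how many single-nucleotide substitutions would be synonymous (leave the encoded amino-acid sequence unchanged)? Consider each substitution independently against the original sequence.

Codon 1 (AGT, Ser): 1 synonymous substitution.
Codon 2 (CGC, Arg): 3 synonymous substitutions.
Total: 1 + 3 = 4.

4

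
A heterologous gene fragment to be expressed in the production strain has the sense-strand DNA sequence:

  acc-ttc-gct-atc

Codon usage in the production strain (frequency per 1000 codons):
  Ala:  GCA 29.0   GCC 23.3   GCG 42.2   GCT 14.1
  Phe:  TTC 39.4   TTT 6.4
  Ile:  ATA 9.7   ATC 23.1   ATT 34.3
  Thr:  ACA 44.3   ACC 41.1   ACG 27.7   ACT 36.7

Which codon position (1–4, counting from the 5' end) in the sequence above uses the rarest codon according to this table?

Codon 1 ACC (Thr): 41.1 per 1000.
Codon 2 TTC (Phe): 39.4 per 1000.
Codon 3 GCT (Ala): 14.1 per 1000.
Codon 4 ATC (Ile): 23.1 per 1000.
Lowest frequency is 14.1 at codon 3.

3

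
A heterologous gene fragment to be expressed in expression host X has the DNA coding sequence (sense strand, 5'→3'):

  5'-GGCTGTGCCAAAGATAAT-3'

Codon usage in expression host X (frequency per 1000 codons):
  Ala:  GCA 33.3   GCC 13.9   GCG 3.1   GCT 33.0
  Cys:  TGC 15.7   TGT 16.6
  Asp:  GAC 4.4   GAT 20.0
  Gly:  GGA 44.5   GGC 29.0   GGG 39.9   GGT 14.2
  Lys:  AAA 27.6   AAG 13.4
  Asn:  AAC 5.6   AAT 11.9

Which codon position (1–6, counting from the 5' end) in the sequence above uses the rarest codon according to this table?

Codon 1 GGC (Gly): 29.0 per 1000.
Codon 2 TGT (Cys): 16.6 per 1000.
Codon 3 GCC (Ala): 13.9 per 1000.
Codon 4 AAA (Lys): 27.6 per 1000.
Codon 5 GAT (Asp): 20.0 per 1000.
Codon 6 AAT (Asn): 11.9 per 1000.
Lowest frequency is 11.9 at codon 6.

6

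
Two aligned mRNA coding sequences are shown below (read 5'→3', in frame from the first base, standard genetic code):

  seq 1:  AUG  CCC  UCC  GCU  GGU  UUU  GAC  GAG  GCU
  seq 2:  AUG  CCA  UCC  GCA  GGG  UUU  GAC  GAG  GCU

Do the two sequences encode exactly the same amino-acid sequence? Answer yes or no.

Codon 1: AUG Met / AUG Met — identical.
Codon 2: CCC Pro / CCA Pro — synonymous.
Codon 3: UCC Ser / UCC Ser — identical.
Codon 4: GCU Ala / GCA Ala — synonymous.
Codon 5: GGU Gly / GGG Gly — synonymous.
Codon 6: UUU Phe / UUU Phe — identical.
Codon 7: GAC Asp / GAC Asp — identical.
Codon 8: GAG Glu / GAG Glu — identical.
Codon 9: GCU Ala / GCU Ala — identical.
Nonsynonymous differences: 0 → same protein.

yes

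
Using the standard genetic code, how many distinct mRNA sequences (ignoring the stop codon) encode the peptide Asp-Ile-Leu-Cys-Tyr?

Asp: 2 codons.
Ile: 3 codons.
Leu: 6 codons.
Cys: 2 codons.
Tyr: 2 codons.
2 × 3 × 6 × 2 × 2 = 144.

144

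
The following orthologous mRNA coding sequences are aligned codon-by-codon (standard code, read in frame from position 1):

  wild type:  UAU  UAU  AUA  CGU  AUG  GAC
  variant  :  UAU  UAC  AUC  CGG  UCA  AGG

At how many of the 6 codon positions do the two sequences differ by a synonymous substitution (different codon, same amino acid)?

3

Codon 1: UAU Tyr / UAU Tyr — identical.
Codon 2: UAU Tyr / UAC Tyr — synonymous.
Codon 3: AUA Ile / AUC Ile — synonymous.
Codon 4: CGU Arg / CGG Arg — synonymous.
Codon 5: AUG Met / UCA Ser — nonsynonymous.
Codon 6: GAC Asp / AGG Arg — nonsynonymous.
Synonymous differences: 3.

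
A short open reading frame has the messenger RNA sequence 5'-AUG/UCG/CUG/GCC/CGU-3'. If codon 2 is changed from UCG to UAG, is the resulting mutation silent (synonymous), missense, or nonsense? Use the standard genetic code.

Position 5 falls in codon 2: UCG → Ser.
After the substitution the codon is UAG → Stop.
The new codon is a stop codon, so this is a nonsense mutation.

nonsense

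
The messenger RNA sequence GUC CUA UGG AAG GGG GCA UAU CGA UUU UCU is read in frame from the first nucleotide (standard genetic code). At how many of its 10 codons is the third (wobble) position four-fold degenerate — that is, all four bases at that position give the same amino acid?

6

Codon 1 GUC (Val): third position 4-fold.
Codon 2 CUA (Leu): third position 4-fold.
Codon 3 UGG (Trp): third position 1-fold.
Codon 4 AAG (Lys): third position 2-fold.
Codon 5 GGG (Gly): third position 4-fold.
Codon 6 GCA (Ala): third position 4-fold.
Codon 7 UAU (Tyr): third position 2-fold.
Codon 8 CGA (Arg): third position 4-fold.
Codon 9 UUU (Phe): third position 2-fold.
Codon 10 UCU (Ser): third position 4-fold.
Four-fold degenerate third positions: 6.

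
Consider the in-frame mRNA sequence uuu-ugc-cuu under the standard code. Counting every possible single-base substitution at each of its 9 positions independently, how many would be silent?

5

Codon 1 (UUU, Phe): 1 synonymous substitution.
Codon 2 (UGC, Cys): 1 synonymous substitution.
Codon 3 (CUU, Leu): 3 synonymous substitutions.
Total: 1 + 1 + 3 = 5.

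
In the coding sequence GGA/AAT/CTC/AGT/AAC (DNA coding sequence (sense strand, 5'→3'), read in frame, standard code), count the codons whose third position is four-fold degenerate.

Codon 1 GGA (Gly): third position 4-fold.
Codon 2 AAT (Asn): third position 2-fold.
Codon 3 CTC (Leu): third position 4-fold.
Codon 4 AGT (Ser): third position 2-fold.
Codon 5 AAC (Asn): third position 2-fold.
Four-fold degenerate third positions: 2.

2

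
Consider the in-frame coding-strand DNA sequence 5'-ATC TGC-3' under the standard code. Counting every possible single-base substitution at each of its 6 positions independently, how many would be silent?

Codon 1 (ATC, Ile): 2 synonymous substitutions.
Codon 2 (TGC, Cys): 1 synonymous substitution.
Total: 2 + 1 = 3.

3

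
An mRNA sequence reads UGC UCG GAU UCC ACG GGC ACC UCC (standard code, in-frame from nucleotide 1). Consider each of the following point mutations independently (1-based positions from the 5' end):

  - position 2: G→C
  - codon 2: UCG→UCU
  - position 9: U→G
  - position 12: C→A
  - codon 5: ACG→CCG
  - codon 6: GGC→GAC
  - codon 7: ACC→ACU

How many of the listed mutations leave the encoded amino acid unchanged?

3

Codon 1: UGC (Cys) → UCC (Ser) — missense.
Codon 2: UCG (Ser) → UCU (Ser) — synonymous.
Codon 3: GAU (Asp) → GAG (Glu) — missense.
Codon 4: UCC (Ser) → UCA (Ser) — synonymous.
Codon 5: ACG (Thr) → CCG (Pro) — missense.
Codon 6: GGC (Gly) → GAC (Asp) — missense.
Codon 7: ACC (Thr) → ACU (Thr) — synonymous.
Synonymous: 3 of 7.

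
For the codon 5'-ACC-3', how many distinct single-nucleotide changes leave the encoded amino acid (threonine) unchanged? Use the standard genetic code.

3

Position 1: none → 0 synonymous.
Position 2: none → 0 synonymous.
Position 3: ACT, ACA, ACG → 3 synonymous.
Total: 0 + 0 + 3 = 3.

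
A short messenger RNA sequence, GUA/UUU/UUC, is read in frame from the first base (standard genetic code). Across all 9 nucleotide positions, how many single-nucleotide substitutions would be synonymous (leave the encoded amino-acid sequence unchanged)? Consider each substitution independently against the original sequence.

Codon 1 (GUA, Val): 3 synonymous substitutions.
Codon 2 (UUU, Phe): 1 synonymous substitution.
Codon 3 (UUC, Phe): 1 synonymous substitution.
Total: 3 + 1 + 1 = 5.

5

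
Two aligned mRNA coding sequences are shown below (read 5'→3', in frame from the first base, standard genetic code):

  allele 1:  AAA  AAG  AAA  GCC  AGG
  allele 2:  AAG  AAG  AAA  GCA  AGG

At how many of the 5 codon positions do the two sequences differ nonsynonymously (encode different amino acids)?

0

Codon 1: AAA Lys / AAG Lys — synonymous.
Codon 2: AAG Lys / AAG Lys — identical.
Codon 3: AAA Lys / AAA Lys — identical.
Codon 4: GCC Ala / GCA Ala — synonymous.
Codon 5: AGG Arg / AGG Arg — identical.
Nonsynonymous differences: 0.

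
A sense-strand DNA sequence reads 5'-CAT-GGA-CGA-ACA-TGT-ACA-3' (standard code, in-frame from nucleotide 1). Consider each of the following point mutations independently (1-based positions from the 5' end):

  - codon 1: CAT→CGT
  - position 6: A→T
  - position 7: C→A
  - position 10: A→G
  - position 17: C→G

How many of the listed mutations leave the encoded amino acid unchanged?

2

Codon 1: CAT (His) → CGT (Arg) — missense.
Codon 2: GGA (Gly) → GGT (Gly) — synonymous.
Codon 3: CGA (Arg) → AGA (Arg) — synonymous.
Codon 4: ACA (Thr) → GCA (Ala) — missense.
Codon 6: ACA (Thr) → AGA (Arg) — missense.
Synonymous: 2 of 5.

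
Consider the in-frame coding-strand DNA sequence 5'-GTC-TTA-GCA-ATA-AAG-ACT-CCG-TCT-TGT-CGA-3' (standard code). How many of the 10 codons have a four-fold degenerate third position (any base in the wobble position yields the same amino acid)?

Codon 1 GTC (Val): third position 4-fold.
Codon 2 TTA (Leu): third position 2-fold.
Codon 3 GCA (Ala): third position 4-fold.
Codon 4 ATA (Ile): third position 3-fold.
Codon 5 AAG (Lys): third position 2-fold.
Codon 6 ACT (Thr): third position 4-fold.
Codon 7 CCG (Pro): third position 4-fold.
Codon 8 TCT (Ser): third position 4-fold.
Codon 9 TGT (Cys): third position 2-fold.
Codon 10 CGA (Arg): third position 4-fold.
Four-fold degenerate third positions: 6.

6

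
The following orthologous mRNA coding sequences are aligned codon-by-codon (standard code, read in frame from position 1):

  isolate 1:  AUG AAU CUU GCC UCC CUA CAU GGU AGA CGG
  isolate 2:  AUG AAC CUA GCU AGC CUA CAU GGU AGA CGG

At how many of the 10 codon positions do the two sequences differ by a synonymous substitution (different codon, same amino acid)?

Codon 1: AUG Met / AUG Met — identical.
Codon 2: AAU Asn / AAC Asn — synonymous.
Codon 3: CUU Leu / CUA Leu — synonymous.
Codon 4: GCC Ala / GCU Ala — synonymous.
Codon 5: UCC Ser / AGC Ser — synonymous.
Codon 6: CUA Leu / CUA Leu — identical.
Codon 7: CAU His / CAU His — identical.
Codon 8: GGU Gly / GGU Gly — identical.
Codon 9: AGA Arg / AGA Arg — identical.
Codon 10: CGG Arg / CGG Arg — identical.
Synonymous differences: 4.

4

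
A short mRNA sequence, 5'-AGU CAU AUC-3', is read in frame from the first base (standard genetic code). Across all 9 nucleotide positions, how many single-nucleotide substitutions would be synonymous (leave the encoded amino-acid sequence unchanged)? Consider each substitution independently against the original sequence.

4

Codon 1 (AGU, Ser): 1 synonymous substitution.
Codon 2 (CAU, His): 1 synonymous substitution.
Codon 3 (AUC, Ile): 2 synonymous substitutions.
Total: 1 + 1 + 2 = 4.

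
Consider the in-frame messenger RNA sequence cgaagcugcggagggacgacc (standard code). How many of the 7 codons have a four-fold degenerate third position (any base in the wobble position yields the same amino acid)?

Codon 1 CGA (Arg): third position 4-fold.
Codon 2 AGC (Ser): third position 2-fold.
Codon 3 UGC (Cys): third position 2-fold.
Codon 4 GGA (Gly): third position 4-fold.
Codon 5 GGG (Gly): third position 4-fold.
Codon 6 ACG (Thr): third position 4-fold.
Codon 7 ACC (Thr): third position 4-fold.
Four-fold degenerate third positions: 5.

5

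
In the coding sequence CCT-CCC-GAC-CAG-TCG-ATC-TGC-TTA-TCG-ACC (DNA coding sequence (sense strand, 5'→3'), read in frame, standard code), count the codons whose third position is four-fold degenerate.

Codon 1 CCT (Pro): third position 4-fold.
Codon 2 CCC (Pro): third position 4-fold.
Codon 3 GAC (Asp): third position 2-fold.
Codon 4 CAG (Gln): third position 2-fold.
Codon 5 TCG (Ser): third position 4-fold.
Codon 6 ATC (Ile): third position 3-fold.
Codon 7 TGC (Cys): third position 2-fold.
Codon 8 TTA (Leu): third position 2-fold.
Codon 9 TCG (Ser): third position 4-fold.
Codon 10 ACC (Thr): third position 4-fold.
Four-fold degenerate third positions: 5.

5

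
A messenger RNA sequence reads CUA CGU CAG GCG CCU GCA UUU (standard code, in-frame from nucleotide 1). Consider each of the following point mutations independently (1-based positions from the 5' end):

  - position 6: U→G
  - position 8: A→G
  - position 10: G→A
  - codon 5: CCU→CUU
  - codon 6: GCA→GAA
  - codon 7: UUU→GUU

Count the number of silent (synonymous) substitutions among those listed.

1

Codon 2: CGU (Arg) → CGG (Arg) — synonymous.
Codon 3: CAG (Gln) → CGG (Arg) — missense.
Codon 4: GCG (Ala) → ACG (Thr) — missense.
Codon 5: CCU (Pro) → CUU (Leu) — missense.
Codon 6: GCA (Ala) → GAA (Glu) — missense.
Codon 7: UUU (Phe) → GUU (Val) — missense.
Synonymous: 1 of 6.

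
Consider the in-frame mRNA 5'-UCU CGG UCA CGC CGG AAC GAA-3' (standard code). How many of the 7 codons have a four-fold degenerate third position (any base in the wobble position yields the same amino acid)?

Codon 1 UCU (Ser): third position 4-fold.
Codon 2 CGG (Arg): third position 4-fold.
Codon 3 UCA (Ser): third position 4-fold.
Codon 4 CGC (Arg): third position 4-fold.
Codon 5 CGG (Arg): third position 4-fold.
Codon 6 AAC (Asn): third position 2-fold.
Codon 7 GAA (Glu): third position 2-fold.
Four-fold degenerate third positions: 5.

5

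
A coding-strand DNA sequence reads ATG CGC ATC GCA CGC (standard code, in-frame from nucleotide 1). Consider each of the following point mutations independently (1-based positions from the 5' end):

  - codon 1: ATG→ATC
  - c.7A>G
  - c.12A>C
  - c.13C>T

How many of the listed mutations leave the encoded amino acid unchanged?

1

Codon 1: ATG (Met) → ATC (Ile) — missense.
Codon 3: ATC (Ile) → GTC (Val) — missense.
Codon 4: GCA (Ala) → GCC (Ala) — synonymous.
Codon 5: CGC (Arg) → TGC (Cys) — missense.
Synonymous: 1 of 4.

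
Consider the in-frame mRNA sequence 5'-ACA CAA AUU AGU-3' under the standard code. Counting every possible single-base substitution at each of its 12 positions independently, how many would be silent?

7

Codon 1 (ACA, Thr): 3 synonymous substitutions.
Codon 2 (CAA, Gln): 1 synonymous substitution.
Codon 3 (AUU, Ile): 2 synonymous substitutions.
Codon 4 (AGU, Ser): 1 synonymous substitution.
Total: 3 + 1 + 2 + 1 = 7.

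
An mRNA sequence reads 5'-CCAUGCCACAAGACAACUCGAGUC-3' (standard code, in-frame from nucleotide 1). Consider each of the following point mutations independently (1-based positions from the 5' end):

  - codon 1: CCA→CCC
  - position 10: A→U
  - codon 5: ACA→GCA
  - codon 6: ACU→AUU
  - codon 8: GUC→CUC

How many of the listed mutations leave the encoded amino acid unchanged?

Codon 1: CCA (Pro) → CCC (Pro) — synonymous.
Codon 4: AAG (Lys) → UAG (Stop) — nonsense.
Codon 5: ACA (Thr) → GCA (Ala) — missense.
Codon 6: ACU (Thr) → AUU (Ile) — missense.
Codon 8: GUC (Val) → CUC (Leu) — missense.
Synonymous: 1 of 5.

1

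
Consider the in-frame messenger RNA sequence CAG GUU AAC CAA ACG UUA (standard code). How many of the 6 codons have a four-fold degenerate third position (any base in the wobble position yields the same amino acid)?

Codon 1 CAG (Gln): third position 2-fold.
Codon 2 GUU (Val): third position 4-fold.
Codon 3 AAC (Asn): third position 2-fold.
Codon 4 CAA (Gln): third position 2-fold.
Codon 5 ACG (Thr): third position 4-fold.
Codon 6 UUA (Leu): third position 2-fold.
Four-fold degenerate third positions: 2.

2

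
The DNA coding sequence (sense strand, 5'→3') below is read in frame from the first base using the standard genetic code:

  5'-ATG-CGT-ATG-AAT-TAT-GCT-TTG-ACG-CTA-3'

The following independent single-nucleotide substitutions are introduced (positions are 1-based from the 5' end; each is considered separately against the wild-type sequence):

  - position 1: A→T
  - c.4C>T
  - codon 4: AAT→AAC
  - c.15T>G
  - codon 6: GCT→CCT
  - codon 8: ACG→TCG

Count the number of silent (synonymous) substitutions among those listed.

Codon 1: ATG (Met) → TTG (Leu) — missense.
Codon 2: CGT (Arg) → TGT (Cys) — missense.
Codon 4: AAT (Asn) → AAC (Asn) — synonymous.
Codon 5: TAT (Tyr) → TAG (Stop) — nonsense.
Codon 6: GCT (Ala) → CCT (Pro) — missense.
Codon 8: ACG (Thr) → TCG (Ser) — missense.
Synonymous: 1 of 6.

1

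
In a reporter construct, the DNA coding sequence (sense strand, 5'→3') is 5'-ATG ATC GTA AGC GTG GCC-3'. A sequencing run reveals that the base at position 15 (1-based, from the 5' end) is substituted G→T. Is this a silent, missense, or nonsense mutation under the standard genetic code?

silent

Position 15 falls in codon 5: GTG → Val.
After the substitution the codon is GTT → Val.
Both encode Val, so the change is synonymous.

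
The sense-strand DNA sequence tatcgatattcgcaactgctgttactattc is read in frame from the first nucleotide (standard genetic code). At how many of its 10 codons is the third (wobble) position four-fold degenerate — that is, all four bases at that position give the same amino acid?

Codon 1 TAT (Tyr): third position 2-fold.
Codon 2 CGA (Arg): third position 4-fold.
Codon 3 TAT (Tyr): third position 2-fold.
Codon 4 TCG (Ser): third position 4-fold.
Codon 5 CAA (Gln): third position 2-fold.
Codon 6 CTG (Leu): third position 4-fold.
Codon 7 CTG (Leu): third position 4-fold.
Codon 8 TTA (Leu): third position 2-fold.
Codon 9 CTA (Leu): third position 4-fold.
Codon 10 TTC (Phe): third position 2-fold.
Four-fold degenerate third positions: 5.

5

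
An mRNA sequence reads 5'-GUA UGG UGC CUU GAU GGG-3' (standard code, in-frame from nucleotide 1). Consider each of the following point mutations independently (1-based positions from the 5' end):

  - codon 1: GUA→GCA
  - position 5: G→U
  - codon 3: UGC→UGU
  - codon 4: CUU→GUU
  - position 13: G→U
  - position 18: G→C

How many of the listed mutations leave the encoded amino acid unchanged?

2

Codon 1: GUA (Val) → GCA (Ala) — missense.
Codon 2: UGG (Trp) → UUG (Leu) — missense.
Codon 3: UGC (Cys) → UGU (Cys) — synonymous.
Codon 4: CUU (Leu) → GUU (Val) — missense.
Codon 5: GAU (Asp) → UAU (Tyr) — missense.
Codon 6: GGG (Gly) → GGC (Gly) — synonymous.
Synonymous: 2 of 6.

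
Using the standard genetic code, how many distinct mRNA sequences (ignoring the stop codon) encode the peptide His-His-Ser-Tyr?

48

His: 2 codons.
His: 2 codons.
Ser: 6 codons.
Tyr: 2 codons.
2 × 2 × 6 × 2 = 48.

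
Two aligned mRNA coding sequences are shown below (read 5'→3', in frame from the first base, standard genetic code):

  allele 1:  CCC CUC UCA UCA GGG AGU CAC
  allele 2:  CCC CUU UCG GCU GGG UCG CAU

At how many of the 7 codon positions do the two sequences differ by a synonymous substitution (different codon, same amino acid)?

4

Codon 1: CCC Pro / CCC Pro — identical.
Codon 2: CUC Leu / CUU Leu — synonymous.
Codon 3: UCA Ser / UCG Ser — synonymous.
Codon 4: UCA Ser / GCU Ala — nonsynonymous.
Codon 5: GGG Gly / GGG Gly — identical.
Codon 6: AGU Ser / UCG Ser — synonymous.
Codon 7: CAC His / CAU His — synonymous.
Synonymous differences: 4.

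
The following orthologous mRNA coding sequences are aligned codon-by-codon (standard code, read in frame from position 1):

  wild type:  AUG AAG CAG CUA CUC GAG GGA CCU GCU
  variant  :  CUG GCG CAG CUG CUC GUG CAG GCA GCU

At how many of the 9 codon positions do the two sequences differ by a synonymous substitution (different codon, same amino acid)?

1

Codon 1: AUG Met / CUG Leu — nonsynonymous.
Codon 2: AAG Lys / GCG Ala — nonsynonymous.
Codon 3: CAG Gln / CAG Gln — identical.
Codon 4: CUA Leu / CUG Leu — synonymous.
Codon 5: CUC Leu / CUC Leu — identical.
Codon 6: GAG Glu / GUG Val — nonsynonymous.
Codon 7: GGA Gly / CAG Gln — nonsynonymous.
Codon 8: CCU Pro / GCA Ala — nonsynonymous.
Codon 9: GCU Ala / GCU Ala — identical.
Synonymous differences: 1.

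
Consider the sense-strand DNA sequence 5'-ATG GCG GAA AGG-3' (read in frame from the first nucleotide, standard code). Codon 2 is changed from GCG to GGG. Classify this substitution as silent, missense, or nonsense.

Position 5 falls in codon 2: GCG → Ala.
After the substitution the codon is GGG → Gly.
Ala ≠ Gly, so this is a missense mutation.

missense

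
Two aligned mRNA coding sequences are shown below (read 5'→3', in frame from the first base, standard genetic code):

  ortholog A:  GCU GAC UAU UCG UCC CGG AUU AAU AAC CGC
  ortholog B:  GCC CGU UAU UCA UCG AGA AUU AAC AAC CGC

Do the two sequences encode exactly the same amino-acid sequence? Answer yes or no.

no

Codon 1: GCU Ala / GCC Ala — synonymous.
Codon 2: GAC Asp / CGU Arg — nonsynonymous.
Codon 3: UAU Tyr / UAU Tyr — identical.
Codon 4: UCG Ser / UCA Ser — synonymous.
Codon 5: UCC Ser / UCG Ser — synonymous.
Codon 6: CGG Arg / AGA Arg — synonymous.
Codon 7: AUU Ile / AUU Ile — identical.
Codon 8: AAU Asn / AAC Asn — synonymous.
Codon 9: AAC Asn / AAC Asn — identical.
Codon 10: CGC Arg / CGC Arg — identical.
Nonsynonymous differences: 1 → different protein.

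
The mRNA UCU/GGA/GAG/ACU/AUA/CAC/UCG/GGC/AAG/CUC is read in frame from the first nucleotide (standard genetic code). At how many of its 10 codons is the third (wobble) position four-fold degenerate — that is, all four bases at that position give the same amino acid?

Codon 1 UCU (Ser): third position 4-fold.
Codon 2 GGA (Gly): third position 4-fold.
Codon 3 GAG (Glu): third position 2-fold.
Codon 4 ACU (Thr): third position 4-fold.
Codon 5 AUA (Ile): third position 3-fold.
Codon 6 CAC (His): third position 2-fold.
Codon 7 UCG (Ser): third position 4-fold.
Codon 8 GGC (Gly): third position 4-fold.
Codon 9 AAG (Lys): third position 2-fold.
Codon 10 CUC (Leu): third position 4-fold.
Four-fold degenerate third positions: 6.

6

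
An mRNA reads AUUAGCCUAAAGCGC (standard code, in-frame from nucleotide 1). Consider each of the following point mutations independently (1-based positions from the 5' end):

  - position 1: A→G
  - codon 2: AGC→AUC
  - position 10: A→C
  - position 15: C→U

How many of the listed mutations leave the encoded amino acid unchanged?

Codon 1: AUU (Ile) → GUU (Val) — missense.
Codon 2: AGC (Ser) → AUC (Ile) — missense.
Codon 4: AAG (Lys) → CAG (Gln) — missense.
Codon 5: CGC (Arg) → CGU (Arg) — synonymous.
Synonymous: 1 of 4.

1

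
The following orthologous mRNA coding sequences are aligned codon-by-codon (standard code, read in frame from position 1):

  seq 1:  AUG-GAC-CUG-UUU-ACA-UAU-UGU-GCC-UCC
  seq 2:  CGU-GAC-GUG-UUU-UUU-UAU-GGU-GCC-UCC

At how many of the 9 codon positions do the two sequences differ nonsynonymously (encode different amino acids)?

4

Codon 1: AUG Met / CGU Arg — nonsynonymous.
Codon 2: GAC Asp / GAC Asp — identical.
Codon 3: CUG Leu / GUG Val — nonsynonymous.
Codon 4: UUU Phe / UUU Phe — identical.
Codon 5: ACA Thr / UUU Phe — nonsynonymous.
Codon 6: UAU Tyr / UAU Tyr — identical.
Codon 7: UGU Cys / GGU Gly — nonsynonymous.
Codon 8: GCC Ala / GCC Ala — identical.
Codon 9: UCC Ser / UCC Ser — identical.
Nonsynonymous differences: 4.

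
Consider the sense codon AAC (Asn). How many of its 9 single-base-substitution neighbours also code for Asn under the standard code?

Position 1: none → 0 synonymous.
Position 2: none → 0 synonymous.
Position 3: AAT → 1 synonymous.
Total: 0 + 0 + 1 = 1.

1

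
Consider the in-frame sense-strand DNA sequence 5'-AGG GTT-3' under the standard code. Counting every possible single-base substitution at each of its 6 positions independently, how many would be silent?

5

Codon 1 (AGG, Arg): 2 synonymous substitutions.
Codon 2 (GTT, Val): 3 synonymous substitutions.
Total: 2 + 3 = 5.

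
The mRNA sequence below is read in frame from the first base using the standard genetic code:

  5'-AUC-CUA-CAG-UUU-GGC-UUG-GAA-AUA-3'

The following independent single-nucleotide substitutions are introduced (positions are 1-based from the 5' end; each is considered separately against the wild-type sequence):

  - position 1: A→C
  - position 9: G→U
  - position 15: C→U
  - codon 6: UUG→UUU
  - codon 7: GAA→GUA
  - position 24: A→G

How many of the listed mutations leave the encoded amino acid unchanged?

1

Codon 1: AUC (Ile) → CUC (Leu) — missense.
Codon 3: CAG (Gln) → CAU (His) — missense.
Codon 5: GGC (Gly) → GGU (Gly) — synonymous.
Codon 6: UUG (Leu) → UUU (Phe) — missense.
Codon 7: GAA (Glu) → GUA (Val) — missense.
Codon 8: AUA (Ile) → AUG (Met) — missense.
Synonymous: 1 of 6.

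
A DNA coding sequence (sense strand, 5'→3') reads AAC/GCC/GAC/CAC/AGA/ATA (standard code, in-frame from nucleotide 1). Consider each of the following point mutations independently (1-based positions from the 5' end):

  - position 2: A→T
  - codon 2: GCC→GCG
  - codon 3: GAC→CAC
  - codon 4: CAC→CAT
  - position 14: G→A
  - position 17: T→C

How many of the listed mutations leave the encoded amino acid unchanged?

Codon 1: AAC (Asn) → ATC (Ile) — missense.
Codon 2: GCC (Ala) → GCG (Ala) — synonymous.
Codon 3: GAC (Asp) → CAC (His) — missense.
Codon 4: CAC (His) → CAT (His) — synonymous.
Codon 5: AGA (Arg) → AAA (Lys) — missense.
Codon 6: ATA (Ile) → ACA (Thr) — missense.
Synonymous: 2 of 6.

2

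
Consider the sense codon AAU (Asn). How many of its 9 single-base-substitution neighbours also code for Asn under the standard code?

Position 1: none → 0 synonymous.
Position 2: none → 0 synonymous.
Position 3: AAC → 1 synonymous.
Total: 0 + 0 + 1 = 1.

1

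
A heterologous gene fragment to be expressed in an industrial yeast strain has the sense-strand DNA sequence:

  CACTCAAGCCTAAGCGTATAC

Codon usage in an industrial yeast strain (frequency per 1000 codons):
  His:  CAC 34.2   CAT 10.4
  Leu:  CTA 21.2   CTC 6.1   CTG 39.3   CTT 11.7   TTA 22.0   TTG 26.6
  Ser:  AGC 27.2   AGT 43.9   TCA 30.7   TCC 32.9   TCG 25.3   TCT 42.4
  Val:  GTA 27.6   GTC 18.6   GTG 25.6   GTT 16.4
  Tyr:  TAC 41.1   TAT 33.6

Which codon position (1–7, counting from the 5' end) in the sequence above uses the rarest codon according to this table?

4

Codon 1 CAC (His): 34.2 per 1000.
Codon 2 TCA (Ser): 30.7 per 1000.
Codon 3 AGC (Ser): 27.2 per 1000.
Codon 4 CTA (Leu): 21.2 per 1000.
Codon 5 AGC (Ser): 27.2 per 1000.
Codon 6 GTA (Val): 27.6 per 1000.
Codon 7 TAC (Tyr): 41.1 per 1000.
Lowest frequency is 21.2 at codon 4.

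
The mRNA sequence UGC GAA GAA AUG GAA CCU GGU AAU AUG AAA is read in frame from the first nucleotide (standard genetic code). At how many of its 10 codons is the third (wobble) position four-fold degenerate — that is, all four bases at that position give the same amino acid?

2

Codon 1 UGC (Cys): third position 2-fold.
Codon 2 GAA (Glu): third position 2-fold.
Codon 3 GAA (Glu): third position 2-fold.
Codon 4 AUG (Met): third position 1-fold.
Codon 5 GAA (Glu): third position 2-fold.
Codon 6 CCU (Pro): third position 4-fold.
Codon 7 GGU (Gly): third position 4-fold.
Codon 8 AAU (Asn): third position 2-fold.
Codon 9 AUG (Met): third position 1-fold.
Codon 10 AAA (Lys): third position 2-fold.
Four-fold degenerate third positions: 2.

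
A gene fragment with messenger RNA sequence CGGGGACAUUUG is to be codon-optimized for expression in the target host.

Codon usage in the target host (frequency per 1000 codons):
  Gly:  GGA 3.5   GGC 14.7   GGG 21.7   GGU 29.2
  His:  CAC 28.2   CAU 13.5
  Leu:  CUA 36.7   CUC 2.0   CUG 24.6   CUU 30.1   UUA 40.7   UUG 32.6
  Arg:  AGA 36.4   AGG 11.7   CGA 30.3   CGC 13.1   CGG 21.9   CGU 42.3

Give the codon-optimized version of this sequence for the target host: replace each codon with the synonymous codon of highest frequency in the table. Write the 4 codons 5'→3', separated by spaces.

CGU GGU CAC UUA

Codon 1 (Arg): best is CGU at 42.3.
Codon 2 (Gly): best is GGU at 29.2.
Codon 3 (His): best is CAC at 28.2.
Codon 4 (Leu): best is UUA at 40.7.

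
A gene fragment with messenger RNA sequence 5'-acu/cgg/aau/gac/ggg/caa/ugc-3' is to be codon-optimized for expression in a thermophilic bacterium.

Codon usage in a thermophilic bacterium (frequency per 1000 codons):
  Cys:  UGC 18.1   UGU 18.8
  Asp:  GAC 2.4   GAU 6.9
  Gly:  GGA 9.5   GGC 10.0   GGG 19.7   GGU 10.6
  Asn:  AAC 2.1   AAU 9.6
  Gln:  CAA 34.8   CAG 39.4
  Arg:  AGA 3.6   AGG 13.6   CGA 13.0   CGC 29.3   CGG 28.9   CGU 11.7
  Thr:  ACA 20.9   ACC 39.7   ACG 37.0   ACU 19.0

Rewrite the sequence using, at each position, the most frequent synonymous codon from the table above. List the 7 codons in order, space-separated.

ACC CGC AAU GAU GGG CAG UGU

Codon 1 (Thr): best is ACC at 39.7.
Codon 2 (Arg): best is CGC at 29.3.
Codon 3 (Asn): best is AAU at 9.6.
Codon 4 (Asp): best is GAU at 6.9.
Codon 5 (Gly): best is GGG at 19.7.
Codon 6 (Gln): best is CAG at 39.4.
Codon 7 (Cys): best is UGU at 18.8.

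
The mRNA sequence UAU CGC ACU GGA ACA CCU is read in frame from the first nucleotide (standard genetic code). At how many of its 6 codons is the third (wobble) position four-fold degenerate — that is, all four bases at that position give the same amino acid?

Codon 1 UAU (Tyr): third position 2-fold.
Codon 2 CGC (Arg): third position 4-fold.
Codon 3 ACU (Thr): third position 4-fold.
Codon 4 GGA (Gly): third position 4-fold.
Codon 5 ACA (Thr): third position 4-fold.
Codon 6 CCU (Pro): third position 4-fold.
Four-fold degenerate third positions: 5.

5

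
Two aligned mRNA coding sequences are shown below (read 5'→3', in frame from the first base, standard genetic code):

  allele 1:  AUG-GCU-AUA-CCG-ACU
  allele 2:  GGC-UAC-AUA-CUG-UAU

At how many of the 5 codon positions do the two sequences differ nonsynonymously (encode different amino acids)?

4

Codon 1: AUG Met / GGC Gly — nonsynonymous.
Codon 2: GCU Ala / UAC Tyr — nonsynonymous.
Codon 3: AUA Ile / AUA Ile — identical.
Codon 4: CCG Pro / CUG Leu — nonsynonymous.
Codon 5: ACU Thr / UAU Tyr — nonsynonymous.
Nonsynonymous differences: 4.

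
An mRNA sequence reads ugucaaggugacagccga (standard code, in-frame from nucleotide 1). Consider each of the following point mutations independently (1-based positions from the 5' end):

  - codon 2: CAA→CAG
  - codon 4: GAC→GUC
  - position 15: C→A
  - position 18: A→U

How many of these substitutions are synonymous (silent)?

Codon 2: CAA (Gln) → CAG (Gln) — synonymous.
Codon 4: GAC (Asp) → GUC (Val) — missense.
Codon 5: AGC (Ser) → AGA (Arg) — missense.
Codon 6: CGA (Arg) → CGU (Arg) — synonymous.
Synonymous: 2 of 4.

2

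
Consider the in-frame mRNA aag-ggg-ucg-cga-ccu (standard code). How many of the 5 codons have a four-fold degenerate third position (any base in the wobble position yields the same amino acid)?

Codon 1 AAG (Lys): third position 2-fold.
Codon 2 GGG (Gly): third position 4-fold.
Codon 3 UCG (Ser): third position 4-fold.
Codon 4 CGA (Arg): third position 4-fold.
Codon 5 CCU (Pro): third position 4-fold.
Four-fold degenerate third positions: 4.

4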